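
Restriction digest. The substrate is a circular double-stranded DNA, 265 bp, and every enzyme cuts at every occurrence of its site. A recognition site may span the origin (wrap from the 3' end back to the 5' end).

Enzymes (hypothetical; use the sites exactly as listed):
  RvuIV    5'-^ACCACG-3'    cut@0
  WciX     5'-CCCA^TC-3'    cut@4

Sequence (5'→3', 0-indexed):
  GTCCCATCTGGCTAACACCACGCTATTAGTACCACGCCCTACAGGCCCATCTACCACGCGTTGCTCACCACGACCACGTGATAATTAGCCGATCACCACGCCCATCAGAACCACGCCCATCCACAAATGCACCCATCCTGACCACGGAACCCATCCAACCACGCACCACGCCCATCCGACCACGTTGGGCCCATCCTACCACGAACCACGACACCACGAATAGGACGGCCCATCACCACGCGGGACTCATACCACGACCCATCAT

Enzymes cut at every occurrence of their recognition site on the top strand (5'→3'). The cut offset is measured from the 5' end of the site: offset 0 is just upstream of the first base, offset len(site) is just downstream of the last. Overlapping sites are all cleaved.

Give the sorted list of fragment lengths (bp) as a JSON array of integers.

Scan for sites:
  RvuIV (ACCACG, off=0): starts [16, 30, 52, 66, 72, 94, 109, 140, 157, 164, 178, 197, 204, 212, 234, 250] → cuts [16, 30, 52, 66, 72, 94, 109, 140, 157, 164, 178, 197, 204, 212, 234, 250]
  WciX (CCCATC, off=4): starts [2, 45, 100, 115, 131, 149, 170, 189, 228, 257] → cuts [6, 49, 104, 119, 135, 153, 174, 193, 232, 261]

All cut coordinates (distinct, sorted): [6, 16, 30, 49, 52, 66, 72, 94, 104, 109, 119, 135, 140, 153, 157, 164, 174, 178, 193, 197, 204, 212, 232, 234, 250, 261]

Fragments:
  6→16: 10 bp
  16→30: 14 bp
  30→49: 19 bp
  49→52: 3 bp
  52→66: 14 bp
  66→72: 6 bp
  72→94: 22 bp
  94→104: 10 bp
  104→109: 5 bp
  109→119: 10 bp
  119→135: 16 bp
  135→140: 5 bp
  140→153: 13 bp
  153→157: 4 bp
  157→164: 7 bp
  164→174: 10 bp
  174→178: 4 bp
  178→193: 15 bp
  193→197: 4 bp
  197→204: 7 bp
  204→212: 8 bp
  212→232: 20 bp
  232→234: 2 bp
  234→250: 16 bp
  250→261: 11 bp
  261→6 (wrap): 265-261+6 = 10 bp

[2,3,4,4,4,5,5,6,7,7,8,10,10,10,10,10,11,13,14,14,15,16,16,19,20,22]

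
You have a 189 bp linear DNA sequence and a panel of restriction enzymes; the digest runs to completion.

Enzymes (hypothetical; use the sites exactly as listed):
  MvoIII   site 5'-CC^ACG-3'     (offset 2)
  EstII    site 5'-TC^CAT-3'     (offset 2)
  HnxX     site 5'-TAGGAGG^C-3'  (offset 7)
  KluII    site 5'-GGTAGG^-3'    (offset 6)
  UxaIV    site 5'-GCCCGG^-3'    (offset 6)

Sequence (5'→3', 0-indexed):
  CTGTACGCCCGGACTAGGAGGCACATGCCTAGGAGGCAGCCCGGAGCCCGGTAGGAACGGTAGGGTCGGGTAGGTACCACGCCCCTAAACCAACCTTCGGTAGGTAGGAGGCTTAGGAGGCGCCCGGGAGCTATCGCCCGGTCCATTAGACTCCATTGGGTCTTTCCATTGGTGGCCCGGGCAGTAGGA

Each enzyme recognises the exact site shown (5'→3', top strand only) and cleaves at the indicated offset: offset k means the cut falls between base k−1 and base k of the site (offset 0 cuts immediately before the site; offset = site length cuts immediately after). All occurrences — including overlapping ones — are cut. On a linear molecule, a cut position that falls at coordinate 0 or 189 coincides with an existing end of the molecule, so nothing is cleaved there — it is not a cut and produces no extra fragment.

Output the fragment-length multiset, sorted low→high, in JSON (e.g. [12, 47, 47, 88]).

[2,3,4,4,4,7,7,8,9,9,9,9,10,10,12,13,14,14,15,26]

Scan for sites:
  MvoIII (CCACG, off=2): starts [76] → cuts [78]
  EstII (TCCAT, off=2): starts [141, 151, 164] → cuts [143, 153, 166]
  HnxX (TAGGAGGC, off=7): starts [14, 29, 104, 113] → cuts [21, 36, 111, 120]
  KluII (GGTAGG, off=6): starts [49, 58, 68, 98, 102] → cuts [55, 64, 74, 104, 108]
  UxaIV (GCCCGG, off=6): starts [6, 38, 45, 121, 135, 174] → cuts [12, 44, 51, 127, 141, 180]

Pooled cuts: [12, 21, 36, 44, 51, 55, 64, 74, 78, 104, 108, 111, 120, 127, 141, 143, 153, 166, 180]

Fragment lengths:
  [0,12): 12 bp
  [12,21): 9 bp
  [21,36): 15 bp
  [36,44): 8 bp
  [44,51): 7 bp
  [51,55): 4 bp
  [55,64): 9 bp
  [64,74): 10 bp
  [74,78): 4 bp
  [78,104): 26 bp
  [104,108): 4 bp
  [108,111): 3 bp
  [111,120): 9 bp
  [120,127): 7 bp
  [127,141): 14 bp
  [141,143): 2 bp
  [143,153): 10 bp
  [153,166): 13 bp
  [166,180): 14 bp
  [180,189): 9 bp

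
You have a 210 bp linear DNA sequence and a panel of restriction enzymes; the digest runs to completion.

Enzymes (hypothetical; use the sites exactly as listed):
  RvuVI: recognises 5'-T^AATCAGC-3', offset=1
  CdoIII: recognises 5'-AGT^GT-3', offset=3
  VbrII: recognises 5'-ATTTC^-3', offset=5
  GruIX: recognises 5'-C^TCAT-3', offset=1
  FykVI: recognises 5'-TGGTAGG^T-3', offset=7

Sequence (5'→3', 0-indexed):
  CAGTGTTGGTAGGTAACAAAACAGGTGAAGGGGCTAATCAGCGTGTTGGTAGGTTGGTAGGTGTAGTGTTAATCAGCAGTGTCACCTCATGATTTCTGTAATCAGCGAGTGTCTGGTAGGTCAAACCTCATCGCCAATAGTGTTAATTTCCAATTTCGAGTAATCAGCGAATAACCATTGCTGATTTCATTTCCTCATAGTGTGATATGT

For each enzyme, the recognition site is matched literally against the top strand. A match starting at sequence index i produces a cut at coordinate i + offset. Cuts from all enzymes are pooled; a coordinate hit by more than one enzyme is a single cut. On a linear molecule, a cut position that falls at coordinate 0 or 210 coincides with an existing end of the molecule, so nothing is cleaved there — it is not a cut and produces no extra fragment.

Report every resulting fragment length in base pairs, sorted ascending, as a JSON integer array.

[1,3,3,4,4,5,6,6,7,7,7,8,9,9,9,10,10,10,11,14,18,22,27]

Scan for sites:
  RvuVI TAATCAGC/1: at [34, 69, 98, 160] ⇒ [35, 70, 99, 161]
  CdoIII AGTGT/3: at [1, 64, 77, 107, 138, 198] ⇒ [4, 67, 80, 110, 141, 201]
  VbrII ATTTC/5: at [91, 145, 152, 183, 188] ⇒ [96, 150, 157, 188, 193]
  GruIX CTCAT/1: at [85, 126, 193] ⇒ [86, 127, 194]
  FykVI TGGTAGGT/7: at [6, 46, 54, 113] ⇒ [13, 53, 61, 120]

Pooled cuts: [4, 13, 35, 53, 61, 67, 70, 80, 86, 96, 99, 110, 120, 127, 141, 150, 157, 161, 188, 193, 194, 201]

Fragment lengths:
  [0,4): 4 bp
  [4,13): 9 bp
  [13,35): 22 bp
  [35,53): 18 bp
  [53,61): 8 bp
  [61,67): 6 bp
  [67,70): 3 bp
  [70,80): 10 bp
  [80,86): 6 bp
  [86,96): 10 bp
  [96,99): 3 bp
  [99,110): 11 bp
  [110,120): 10 bp
  [120,127): 7 bp
  [127,141): 14 bp
  [141,150): 9 bp
  [150,157): 7 bp
  [157,161): 4 bp
  [161,188): 27 bp
  [188,193): 5 bp
  [193,194): 1 bp
  [194,201): 7 bp
  [201,210): 9 bp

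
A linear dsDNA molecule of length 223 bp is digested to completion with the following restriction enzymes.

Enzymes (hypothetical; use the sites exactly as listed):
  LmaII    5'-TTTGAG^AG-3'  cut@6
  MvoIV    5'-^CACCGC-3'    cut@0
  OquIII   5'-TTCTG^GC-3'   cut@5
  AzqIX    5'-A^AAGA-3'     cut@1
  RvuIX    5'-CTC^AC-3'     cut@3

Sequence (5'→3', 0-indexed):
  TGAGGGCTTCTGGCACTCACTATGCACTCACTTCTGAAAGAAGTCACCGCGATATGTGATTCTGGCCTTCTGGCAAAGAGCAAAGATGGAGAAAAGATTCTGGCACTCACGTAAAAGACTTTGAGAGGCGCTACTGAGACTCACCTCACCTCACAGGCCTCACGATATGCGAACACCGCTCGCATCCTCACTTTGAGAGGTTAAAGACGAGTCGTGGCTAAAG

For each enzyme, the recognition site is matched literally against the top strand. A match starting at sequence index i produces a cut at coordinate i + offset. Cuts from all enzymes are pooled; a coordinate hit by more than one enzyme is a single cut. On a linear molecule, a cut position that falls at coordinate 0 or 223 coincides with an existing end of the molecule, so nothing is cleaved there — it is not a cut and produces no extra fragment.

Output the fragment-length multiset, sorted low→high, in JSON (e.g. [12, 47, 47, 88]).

Site scan:
  LmaII (TTTGAGAG, off=6): starts [119, 191] → cuts [125, 197]
  MvoIV (CACCGC, off=0): starts [44, 173] → cuts [44, 173]
  OquIII (TTCTGGC, off=5): starts [7, 59, 67, 97] → cuts [12, 64, 72, 102]
  AzqIX (AAAGA, off=1): starts [36, 74, 81, 92, 113, 202] → cuts [37, 75, 82, 93, 114, 203]
  RvuIX (CTCAC, off=3): starts [15, 26, 105, 139, 144, 149, 158, 186] → cuts [18, 29, 108, 142, 147, 152, 161, 189]

Pooled cuts: [12, 18, 29, 37, 44, 64, 72, 75, 82, 93, 102, 108, 114, 125, 142, 147, 152, 161, 173, 189, 197, 203]

Fragments:
  [0,12): 12 bp
  [12,18): 6 bp
  [18,29): 11 bp
  [29,37): 8 bp
  [37,44): 7 bp
  [44,64): 20 bp
  [64,72): 8 bp
  [72,75): 3 bp
  [75,82): 7 bp
  [82,93): 11 bp
  [93,102): 9 bp
  [102,108): 6 bp
  [108,114): 6 bp
  [114,125): 11 bp
  [125,142): 17 bp
  [142,147): 5 bp
  [147,152): 5 bp
  [152,161): 9 bp
  [161,173): 12 bp
  [173,189): 16 bp
  [189,197): 8 bp
  [197,203): 6 bp
  [203,223): 20 bp

[3,5,5,6,6,6,6,7,7,8,8,8,9,9,11,11,11,12,12,16,17,20,20]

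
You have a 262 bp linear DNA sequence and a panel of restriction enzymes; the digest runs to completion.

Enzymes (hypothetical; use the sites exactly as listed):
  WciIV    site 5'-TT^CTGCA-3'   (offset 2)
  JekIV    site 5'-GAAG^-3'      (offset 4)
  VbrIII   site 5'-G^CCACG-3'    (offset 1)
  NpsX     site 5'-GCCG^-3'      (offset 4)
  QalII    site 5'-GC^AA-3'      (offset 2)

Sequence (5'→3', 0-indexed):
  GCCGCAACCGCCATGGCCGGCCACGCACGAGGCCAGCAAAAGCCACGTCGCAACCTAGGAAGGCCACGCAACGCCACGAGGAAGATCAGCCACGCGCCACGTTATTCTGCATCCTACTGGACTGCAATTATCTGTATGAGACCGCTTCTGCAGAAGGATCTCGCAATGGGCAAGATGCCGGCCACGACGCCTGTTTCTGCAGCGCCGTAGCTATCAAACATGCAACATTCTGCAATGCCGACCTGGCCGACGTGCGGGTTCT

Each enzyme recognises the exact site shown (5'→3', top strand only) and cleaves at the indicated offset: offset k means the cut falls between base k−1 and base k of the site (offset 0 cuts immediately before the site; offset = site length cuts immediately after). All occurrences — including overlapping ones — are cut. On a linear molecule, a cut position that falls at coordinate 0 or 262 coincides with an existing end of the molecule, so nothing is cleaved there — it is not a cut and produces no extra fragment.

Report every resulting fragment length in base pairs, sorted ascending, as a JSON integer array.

Scan for sites:
  WciIV TTCTGCA/2: at [104, 145, 194, 227] ⇒ [106, 147, 196, 229]
  JekIV GAAG/4: at [58, 80, 152] ⇒ [62, 84, 156]
  VbrIII GCCACG/1: at [19, 41, 62, 72, 88, 95, 180] ⇒ [20, 42, 63, 73, 89, 96, 181]
  NpsX GCCG/4: at [0, 15, 176, 203, 236, 245] ⇒ [4, 19, 180, 207, 240, 249]
  QalII GCAA/2: at [3, 35, 49, 67, 123, 162, 169, 221, 231] ⇒ [5, 37, 51, 69, 125, 164, 171, 223, 233]

All cut coordinates (distinct, sorted): [4, 5, 19, 20, 37, 42, 51, 62, 63, 69, 73, 84, 89, 96, 106, 125, 147, 156, 164, 171, 180, 181, 196, 207, 223, 229, 233, 240, 249]

Fragment lengths:
  [0,4): 4 bp
  [4,5): 1 bp
  [5,19): 14 bp
  [19,20): 1 bp
  [20,37): 17 bp
  [37,42): 5 bp
  [42,51): 9 bp
  [51,62): 11 bp
  [62,63): 1 bp
  [63,69): 6 bp
  [69,73): 4 bp
  [73,84): 11 bp
  [84,89): 5 bp
  [89,96): 7 bp
  [96,106): 10 bp
  [106,125): 19 bp
  [125,147): 22 bp
  [147,156): 9 bp
  [156,164): 8 bp
  [164,171): 7 bp
  [171,180): 9 bp
  [180,181): 1 bp
  [181,196): 15 bp
  [196,207): 11 bp
  [207,223): 16 bp
  [223,229): 6 bp
  [229,233): 4 bp
  [233,240): 7 bp
  [240,249): 9 bp
  [249,262): 13 bp

[1,1,1,1,4,4,4,5,5,6,6,7,7,7,8,9,9,9,9,10,11,11,11,13,14,15,16,17,19,22]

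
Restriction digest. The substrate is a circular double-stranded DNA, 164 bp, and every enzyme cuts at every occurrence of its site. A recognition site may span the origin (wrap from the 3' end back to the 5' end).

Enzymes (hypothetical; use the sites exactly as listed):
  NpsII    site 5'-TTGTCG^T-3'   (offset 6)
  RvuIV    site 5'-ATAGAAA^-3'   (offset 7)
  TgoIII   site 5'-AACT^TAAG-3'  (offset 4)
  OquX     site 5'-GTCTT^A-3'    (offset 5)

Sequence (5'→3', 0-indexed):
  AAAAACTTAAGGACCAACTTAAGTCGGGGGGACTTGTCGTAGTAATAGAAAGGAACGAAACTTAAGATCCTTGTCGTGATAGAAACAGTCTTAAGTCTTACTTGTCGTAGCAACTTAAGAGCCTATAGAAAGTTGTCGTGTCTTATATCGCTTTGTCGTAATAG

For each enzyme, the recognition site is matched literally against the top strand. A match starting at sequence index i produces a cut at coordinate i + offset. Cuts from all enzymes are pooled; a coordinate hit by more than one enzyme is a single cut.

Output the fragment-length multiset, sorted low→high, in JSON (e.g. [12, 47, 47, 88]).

[4,6,7,7,7,8,8,9,9,11,12,12,14,14,16,20]

Scan for sites:
  NpsII (TTGTCGT, off=6): starts [33, 70, 101, 132, 152] → cuts [39, 76, 107, 138, 158]
  RvuIV (ATAGAAA, off=7): starts [44, 78, 124, 160] → cuts [3, 51, 85, 131]
  TgoIII (AACTTAAG, off=4): starts [3, 15, 58, 111] → cuts [7, 19, 62, 115]
  OquX (GTCTTA, off=5): starts [87, 94, 139] → cuts [92, 99, 144]

All cut coordinates (distinct, sorted): [3, 7, 19, 39, 51, 62, 76, 85, 92, 99, 107, 115, 131, 138, 144, 158]

Fragment lengths:
  3→7: 4 bp
  7→19: 12 bp
  19→39: 20 bp
  39→51: 12 bp
  51→62: 11 bp
  62→76: 14 bp
  76→85: 9 bp
  85→92: 7 bp
  92→99: 7 bp
  99→107: 8 bp
  107→115: 8 bp
  115→131: 16 bp
  131→138: 7 bp
  138→144: 6 bp
  144→158: 14 bp
  158→3 (wrap): 164-158+3 = 9 bp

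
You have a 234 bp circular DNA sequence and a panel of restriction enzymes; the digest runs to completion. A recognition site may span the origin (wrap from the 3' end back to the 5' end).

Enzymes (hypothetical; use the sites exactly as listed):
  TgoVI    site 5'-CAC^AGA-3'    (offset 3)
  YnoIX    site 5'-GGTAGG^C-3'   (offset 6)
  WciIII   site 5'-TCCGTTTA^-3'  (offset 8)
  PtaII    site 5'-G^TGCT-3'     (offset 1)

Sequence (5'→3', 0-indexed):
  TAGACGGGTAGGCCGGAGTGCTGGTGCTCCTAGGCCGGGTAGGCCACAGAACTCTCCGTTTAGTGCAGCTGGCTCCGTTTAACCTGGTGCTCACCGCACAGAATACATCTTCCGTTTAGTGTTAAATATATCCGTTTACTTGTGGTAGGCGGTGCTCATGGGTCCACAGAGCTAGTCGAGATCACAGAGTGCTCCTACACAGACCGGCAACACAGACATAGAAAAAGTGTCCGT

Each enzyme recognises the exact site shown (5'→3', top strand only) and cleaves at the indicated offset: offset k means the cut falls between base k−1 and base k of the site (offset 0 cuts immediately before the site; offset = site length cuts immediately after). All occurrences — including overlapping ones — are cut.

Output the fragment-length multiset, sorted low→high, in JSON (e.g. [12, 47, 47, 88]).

Site scan:
  TgoVI CACAGA/3: at [44, 96, 164, 182, 197, 210] ⇒ [47, 99, 167, 185, 200, 213]
  YnoIX GGTAGGC/6: at [6, 37, 143] ⇒ [12, 43, 149]
  WciIII TCCGTTTA/8: at [54, 73, 110, 130] ⇒ [62, 81, 118, 138]
  PtaII GTGCT/1: at [17, 23, 86, 151, 188] ⇒ [18, 24, 87, 152, 189]

Pooled cuts: [12, 18, 24, 43, 47, 62, 81, 87, 99, 118, 138, 149, 152, 167, 185, 189, 200, 213]

Fragment lengths:
  12→18: 6 bp
  18→24: 6 bp
  24→43: 19 bp
  43→47: 4 bp
  47→62: 15 bp
  62→81: 19 bp
  81→87: 6 bp
  87→99: 12 bp
  99→118: 19 bp
  118→138: 20 bp
  138→149: 11 bp
  149→152: 3 bp
  152→167: 15 bp
  167→185: 18 bp
  185→189: 4 bp
  189→200: 11 bp
  200→213: 13 bp
  213→12 (wrap): 234-213+12 = 33 bp

[3,4,4,6,6,6,11,11,12,13,15,15,18,19,19,19,20,33]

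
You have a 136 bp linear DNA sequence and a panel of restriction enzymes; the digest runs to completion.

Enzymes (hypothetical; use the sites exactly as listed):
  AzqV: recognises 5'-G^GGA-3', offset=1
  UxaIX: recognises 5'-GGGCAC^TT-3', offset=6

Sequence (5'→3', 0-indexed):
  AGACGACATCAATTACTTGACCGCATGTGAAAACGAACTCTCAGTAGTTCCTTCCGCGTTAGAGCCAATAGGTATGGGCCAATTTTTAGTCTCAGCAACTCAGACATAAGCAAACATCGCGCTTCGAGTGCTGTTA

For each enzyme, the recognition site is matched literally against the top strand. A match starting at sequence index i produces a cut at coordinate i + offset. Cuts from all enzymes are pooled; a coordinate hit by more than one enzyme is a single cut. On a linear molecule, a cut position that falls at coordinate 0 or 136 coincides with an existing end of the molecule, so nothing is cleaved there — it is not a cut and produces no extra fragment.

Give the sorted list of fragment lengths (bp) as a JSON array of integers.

Scan for sites:
  AzqV (GGGA, off=1): no sites
  UxaIX (GGGCACTT, off=6): no sites

All cut coordinates (distinct, sorted): ∅

Fragment lengths:
  no cuts → one linear fragment of 136 bp

[136]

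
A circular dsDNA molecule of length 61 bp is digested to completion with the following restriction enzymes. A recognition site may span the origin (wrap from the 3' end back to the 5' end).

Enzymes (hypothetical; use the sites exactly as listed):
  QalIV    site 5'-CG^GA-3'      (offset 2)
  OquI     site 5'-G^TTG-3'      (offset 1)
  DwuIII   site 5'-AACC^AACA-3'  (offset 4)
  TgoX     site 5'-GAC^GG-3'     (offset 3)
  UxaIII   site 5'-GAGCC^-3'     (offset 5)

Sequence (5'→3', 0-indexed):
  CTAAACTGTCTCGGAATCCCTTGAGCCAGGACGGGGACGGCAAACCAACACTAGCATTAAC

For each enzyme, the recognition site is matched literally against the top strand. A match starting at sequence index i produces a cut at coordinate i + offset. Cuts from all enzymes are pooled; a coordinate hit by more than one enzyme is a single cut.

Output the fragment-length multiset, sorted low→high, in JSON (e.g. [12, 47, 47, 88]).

[5,6,8,14,28]

Site scan:
  QalIV (CGGA, off=2): starts [11] → cuts [13]
  OquI (GTTG, off=1): no sites
  DwuIII (AACCAACA, off=4): starts [42] → cuts [46]
  TgoX (GACGG, off=3): starts [29, 35] → cuts [32, 38]
  UxaIII (GAGCC, off=5): starts [22] → cuts [27]

All cut coordinates (distinct, sorted): [13, 27, 32, 38, 46]

Fragments:
  13→27: 14 bp
  27→32: 5 bp
  32→38: 6 bp
  38→46: 8 bp
  46→13 (wrap): 61-46+13 = 28 bp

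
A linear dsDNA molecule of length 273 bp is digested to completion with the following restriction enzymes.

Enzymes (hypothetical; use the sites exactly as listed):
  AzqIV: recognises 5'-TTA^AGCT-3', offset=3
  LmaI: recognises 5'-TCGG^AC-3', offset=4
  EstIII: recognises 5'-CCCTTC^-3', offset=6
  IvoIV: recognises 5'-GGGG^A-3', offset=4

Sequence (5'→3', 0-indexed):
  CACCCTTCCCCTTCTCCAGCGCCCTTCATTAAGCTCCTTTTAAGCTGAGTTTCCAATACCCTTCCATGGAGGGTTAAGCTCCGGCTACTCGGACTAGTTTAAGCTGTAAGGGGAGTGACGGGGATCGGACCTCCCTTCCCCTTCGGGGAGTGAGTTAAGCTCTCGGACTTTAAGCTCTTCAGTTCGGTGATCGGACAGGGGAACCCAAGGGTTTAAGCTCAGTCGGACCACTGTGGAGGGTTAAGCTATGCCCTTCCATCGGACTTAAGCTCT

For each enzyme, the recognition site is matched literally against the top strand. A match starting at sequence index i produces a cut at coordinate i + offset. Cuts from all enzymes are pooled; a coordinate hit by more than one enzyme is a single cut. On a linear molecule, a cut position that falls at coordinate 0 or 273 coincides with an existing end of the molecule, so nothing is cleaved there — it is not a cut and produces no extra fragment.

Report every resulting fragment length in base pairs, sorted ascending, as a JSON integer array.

Scan for sites:
  AzqIV (TTAAGCT, off=3): starts [28, 39, 73, 98, 154, 169, 212, 240, 264] → cuts [31, 42, 76, 101, 157, 172, 215, 243, 267]
  LmaI (TCGGAC, off=4): starts [88, 124, 162, 190, 222, 258] → cuts [92, 128, 166, 194, 226, 262]
  EstIII (CCCTTC, off=6): starts [2, 8, 21, 58, 132, 138, 250] → cuts [8, 14, 27, 64, 138, 144, 256]
  IvoIV (GGGGA, off=4): starts [109, 119, 144, 197] → cuts [113, 123, 148, 201]

All cut coordinates (distinct, sorted): [8, 14, 27, 31, 42, 64, 76, 92, 101, 113, 123, 128, 138, 144, 148, 157, 166, 172, 194, 201, 215, 226, 243, 256, 262, 267]

Fragments:
  [0,8): 8 bp
  [8,14): 6 bp
  [14,27): 13 bp
  [27,31): 4 bp
  [31,42): 11 bp
  [42,64): 22 bp
  [64,76): 12 bp
  [76,92): 16 bp
  [92,101): 9 bp
  [101,113): 12 bp
  [113,123): 10 bp
  [123,128): 5 bp
  [128,138): 10 bp
  [138,144): 6 bp
  [144,148): 4 bp
  [148,157): 9 bp
  [157,166): 9 bp
  [166,172): 6 bp
  [172,194): 22 bp
  [194,201): 7 bp
  [201,215): 14 bp
  [215,226): 11 bp
  [226,243): 17 bp
  [243,256): 13 bp
  [256,262): 6 bp
  [262,267): 5 bp
  [267,273): 6 bp

[4,4,5,5,6,6,6,6,6,7,8,9,9,9,10,10,11,11,12,12,13,13,14,16,17,22,22]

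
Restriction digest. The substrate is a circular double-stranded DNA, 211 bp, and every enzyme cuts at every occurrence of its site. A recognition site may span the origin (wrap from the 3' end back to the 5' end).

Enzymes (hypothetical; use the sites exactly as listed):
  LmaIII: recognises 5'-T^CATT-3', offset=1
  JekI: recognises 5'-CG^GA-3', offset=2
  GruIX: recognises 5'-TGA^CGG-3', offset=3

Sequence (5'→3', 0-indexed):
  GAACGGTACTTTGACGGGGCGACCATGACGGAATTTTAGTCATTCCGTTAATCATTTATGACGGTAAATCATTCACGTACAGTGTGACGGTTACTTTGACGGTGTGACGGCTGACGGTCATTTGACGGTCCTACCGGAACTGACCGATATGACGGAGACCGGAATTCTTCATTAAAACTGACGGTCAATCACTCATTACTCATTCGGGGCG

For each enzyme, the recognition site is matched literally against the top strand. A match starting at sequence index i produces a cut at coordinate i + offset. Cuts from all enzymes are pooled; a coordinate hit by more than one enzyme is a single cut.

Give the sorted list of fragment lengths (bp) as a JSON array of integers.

[2,2,4,7,7,7,7,8,8,8,9,10,11,11,12,12,12,12,14,14,16,18]

Per-enzyme occurrences:
  LmaIII TCATT/1: at [39, 51, 68, 117, 168, 192, 199] ⇒ [40, 52, 69, 118, 169, 193, 200]
  JekI CGGA/2: at [28, 134, 152, 159, 209] ⇒ [0, 30, 136, 154, 161]
  GruIX TGACGG/3: at [11, 25, 58, 84, 96, 104, 111, 122, 149, 178] ⇒ [14, 28, 61, 87, 99, 107, 114, 125, 152, 181]

All cut coordinates (distinct, sorted): [0, 14, 28, 30, 40, 52, 61, 69, 87, 99, 107, 114, 118, 125, 136, 152, 154, 161, 169, 181, 193, 200]

Fragments:
  0→14: 14 bp
  14→28: 14 bp
  28→30: 2 bp
  30→40: 10 bp
  40→52: 12 bp
  52→61: 9 bp
  61→69: 8 bp
  69→87: 18 bp
  87→99: 12 bp
  99→107: 8 bp
  107→114: 7 bp
  114→118: 4 bp
  118→125: 7 bp
  125→136: 11 bp
  136→152: 16 bp
  152→154: 2 bp
  154→161: 7 bp
  161→169: 8 bp
  169→181: 12 bp
  181→193: 12 bp
  193→200: 7 bp
  200→0 (wrap): 211-200+0 = 11 bp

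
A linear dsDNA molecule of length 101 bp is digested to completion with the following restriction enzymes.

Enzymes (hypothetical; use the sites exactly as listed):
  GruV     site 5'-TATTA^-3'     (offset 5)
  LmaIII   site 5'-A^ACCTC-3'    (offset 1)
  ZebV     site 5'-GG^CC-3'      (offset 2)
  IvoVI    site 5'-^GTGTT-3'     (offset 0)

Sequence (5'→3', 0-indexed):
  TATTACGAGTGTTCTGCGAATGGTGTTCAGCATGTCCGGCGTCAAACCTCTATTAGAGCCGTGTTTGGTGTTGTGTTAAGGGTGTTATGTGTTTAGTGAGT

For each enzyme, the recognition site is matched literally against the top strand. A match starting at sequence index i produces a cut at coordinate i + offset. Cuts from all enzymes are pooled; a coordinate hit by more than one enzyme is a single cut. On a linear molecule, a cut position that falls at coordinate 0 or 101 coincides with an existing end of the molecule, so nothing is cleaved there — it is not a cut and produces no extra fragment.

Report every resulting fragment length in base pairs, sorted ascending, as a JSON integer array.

Scan for sites:
  GruV (TATTA, off=5): starts [0, 50] → cuts [5, 55]
  LmaIII (AACCTC, off=1): starts [44] → cuts [45]
  ZebV (GGCC, off=2): no sites
  IvoVI (GTGTT, off=0): starts [8, 22, 60, 67, 72, 81, 88] → cuts [8, 22, 60, 67, 72, 81, 88]

All cut coordinates (distinct, sorted): [5, 8, 22, 45, 55, 60, 67, 72, 81, 88]

Fragments:
  [0,5): 5 bp
  [5,8): 3 bp
  [8,22): 14 bp
  [22,45): 23 bp
  [45,55): 10 bp
  [55,60): 5 bp
  [60,67): 7 bp
  [67,72): 5 bp
  [72,81): 9 bp
  [81,88): 7 bp
  [88,101): 13 bp

[3,5,5,5,7,7,9,10,13,14,23]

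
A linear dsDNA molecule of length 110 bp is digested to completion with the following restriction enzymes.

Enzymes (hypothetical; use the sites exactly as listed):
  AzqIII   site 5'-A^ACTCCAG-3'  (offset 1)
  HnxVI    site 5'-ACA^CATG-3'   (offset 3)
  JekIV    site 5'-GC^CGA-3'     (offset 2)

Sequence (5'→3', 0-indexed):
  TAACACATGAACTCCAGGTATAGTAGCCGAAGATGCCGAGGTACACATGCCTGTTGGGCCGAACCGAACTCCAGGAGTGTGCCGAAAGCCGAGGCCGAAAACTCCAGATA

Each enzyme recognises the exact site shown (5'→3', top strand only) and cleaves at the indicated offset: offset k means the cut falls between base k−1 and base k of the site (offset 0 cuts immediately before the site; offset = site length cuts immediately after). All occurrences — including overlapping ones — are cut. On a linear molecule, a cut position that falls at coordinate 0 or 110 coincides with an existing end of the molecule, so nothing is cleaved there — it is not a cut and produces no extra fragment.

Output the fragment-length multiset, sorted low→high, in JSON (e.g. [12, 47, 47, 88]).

[5,5,5,6,7,8,9,9,10,14,15,17]

Scan for sites:
  AzqIII (AACTCCAG, off=1): starts [9, 66, 99] → cuts [10, 67, 100]
  HnxVI (ACACATG, off=3): starts [2, 42] → cuts [5, 45]
  JekIV (GCCGA, off=2): starts [25, 34, 57, 80, 87, 93] → cuts [27, 36, 59, 82, 89, 95]

All cut coordinates (distinct, sorted): [5, 10, 27, 36, 45, 59, 67, 82, 89, 95, 100]

Fragment lengths:
  [0,5): 5 bp
  [5,10): 5 bp
  [10,27): 17 bp
  [27,36): 9 bp
  [36,45): 9 bp
  [45,59): 14 bp
  [59,67): 8 bp
  [67,82): 15 bp
  [82,89): 7 bp
  [89,95): 6 bp
  [95,100): 5 bp
  [100,110): 10 bp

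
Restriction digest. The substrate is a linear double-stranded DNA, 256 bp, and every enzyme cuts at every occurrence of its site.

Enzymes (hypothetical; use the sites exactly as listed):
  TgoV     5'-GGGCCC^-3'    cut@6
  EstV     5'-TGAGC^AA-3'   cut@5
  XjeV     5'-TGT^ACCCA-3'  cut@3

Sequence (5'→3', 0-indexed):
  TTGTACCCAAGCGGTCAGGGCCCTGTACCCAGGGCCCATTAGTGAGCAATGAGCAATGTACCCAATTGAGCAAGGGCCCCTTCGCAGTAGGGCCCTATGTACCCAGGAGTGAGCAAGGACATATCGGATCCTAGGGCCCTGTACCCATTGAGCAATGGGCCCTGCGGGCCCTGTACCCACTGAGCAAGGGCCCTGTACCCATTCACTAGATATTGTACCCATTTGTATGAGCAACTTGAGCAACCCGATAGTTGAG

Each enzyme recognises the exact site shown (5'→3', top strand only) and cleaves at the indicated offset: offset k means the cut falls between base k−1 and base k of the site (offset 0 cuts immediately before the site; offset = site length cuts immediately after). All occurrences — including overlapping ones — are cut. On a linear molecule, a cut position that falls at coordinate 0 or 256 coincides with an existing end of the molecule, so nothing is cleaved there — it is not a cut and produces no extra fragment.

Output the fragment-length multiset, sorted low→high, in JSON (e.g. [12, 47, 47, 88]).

Per-enzyme occurrences:
  TgoV GGGCCC/6: at [17, 31, 73, 89, 133, 156, 165, 187] ⇒ [23, 37, 79, 95, 139, 162, 171, 193]
  EstV TGAGCAA/5: at [42, 49, 66, 109, 148, 180, 227, 236] ⇒ [47, 54, 71, 114, 153, 185, 232, 241]
  XjeV TGTACCCA/3: at [1, 23, 56, 97, 139, 171, 193, 213] ⇒ [4, 26, 59, 100, 142, 174, 196, 216]

Pooled cuts: [4, 23, 26, 37, 47, 54, 59, 71, 79, 95, 100, 114, 139, 142, 153, 162, 171, 174, 185, 193, 196, 216, 232, 241]

Fragment lengths:
  [0,4): 4 bp
  [4,23): 19 bp
  [23,26): 3 bp
  [26,37): 11 bp
  [37,47): 10 bp
  [47,54): 7 bp
  [54,59): 5 bp
  [59,71): 12 bp
  [71,79): 8 bp
  [79,95): 16 bp
  [95,100): 5 bp
  [100,114): 14 bp
  [114,139): 25 bp
  [139,142): 3 bp
  [142,153): 11 bp
  [153,162): 9 bp
  [162,171): 9 bp
  [171,174): 3 bp
  [174,185): 11 bp
  [185,193): 8 bp
  [193,196): 3 bp
  [196,216): 20 bp
  [216,232): 16 bp
  [232,241): 9 bp
  [241,256): 15 bp

[3,3,3,3,4,5,5,7,8,8,9,9,9,10,11,11,11,12,14,15,16,16,19,20,25]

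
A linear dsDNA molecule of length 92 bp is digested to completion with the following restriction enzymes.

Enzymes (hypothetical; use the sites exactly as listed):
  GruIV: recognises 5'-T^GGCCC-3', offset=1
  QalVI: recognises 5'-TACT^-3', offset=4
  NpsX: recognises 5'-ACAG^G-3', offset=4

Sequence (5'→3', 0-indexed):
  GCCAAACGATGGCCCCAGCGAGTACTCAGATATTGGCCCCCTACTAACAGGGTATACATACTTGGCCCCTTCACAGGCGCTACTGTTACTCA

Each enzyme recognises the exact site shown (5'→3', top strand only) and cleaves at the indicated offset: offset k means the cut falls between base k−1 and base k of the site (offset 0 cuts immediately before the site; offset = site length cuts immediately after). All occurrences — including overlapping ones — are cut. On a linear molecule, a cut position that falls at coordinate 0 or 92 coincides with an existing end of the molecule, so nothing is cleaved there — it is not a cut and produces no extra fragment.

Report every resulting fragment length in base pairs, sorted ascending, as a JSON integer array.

[1,2,5,6,8,8,10,11,12,13,16]

Per-enzyme occurrences:
  GruIV (TGGCCC, off=1): starts [9, 33, 62] → cuts [10, 34, 63]
  QalVI (TACT, off=4): starts [22, 41, 58, 80, 86] → cuts [26, 45, 62, 84, 90]
  NpsX (ACAGG, off=4): starts [46, 72] → cuts [50, 76]

All cut coordinates (distinct, sorted): [10, 26, 34, 45, 50, 62, 63, 76, 84, 90]

Fragment lengths:
  [0,10): 10 bp
  [10,26): 16 bp
  [26,34): 8 bp
  [34,45): 11 bp
  [45,50): 5 bp
  [50,62): 12 bp
  [62,63): 1 bp
  [63,76): 13 bp
  [76,84): 8 bp
  [84,90): 6 bp
  [90,92): 2 bp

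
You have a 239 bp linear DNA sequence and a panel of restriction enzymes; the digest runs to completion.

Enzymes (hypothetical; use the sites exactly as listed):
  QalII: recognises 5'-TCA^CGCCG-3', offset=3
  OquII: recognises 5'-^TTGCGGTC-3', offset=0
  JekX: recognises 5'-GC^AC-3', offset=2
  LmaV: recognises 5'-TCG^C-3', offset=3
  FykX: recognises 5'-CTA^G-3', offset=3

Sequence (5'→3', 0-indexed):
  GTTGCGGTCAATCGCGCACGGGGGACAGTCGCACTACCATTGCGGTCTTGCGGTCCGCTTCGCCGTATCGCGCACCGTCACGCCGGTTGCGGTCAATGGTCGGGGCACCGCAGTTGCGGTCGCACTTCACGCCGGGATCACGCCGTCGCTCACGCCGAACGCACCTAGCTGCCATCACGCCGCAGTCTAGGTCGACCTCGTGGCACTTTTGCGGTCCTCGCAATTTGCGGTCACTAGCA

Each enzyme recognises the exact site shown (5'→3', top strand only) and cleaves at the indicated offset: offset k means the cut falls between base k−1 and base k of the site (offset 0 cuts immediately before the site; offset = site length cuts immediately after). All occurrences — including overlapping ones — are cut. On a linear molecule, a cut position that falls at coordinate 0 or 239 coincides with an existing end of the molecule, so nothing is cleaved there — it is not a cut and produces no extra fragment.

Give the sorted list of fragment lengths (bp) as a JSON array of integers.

Per-enzyme occurrences:
  QalII TCACGCCG/3: at [77, 126, 137, 149, 174] ⇒ [80, 129, 140, 152, 177]
  OquII TTGCGGTC/0: at [1, 39, 47, 86, 113, 208, 224] ⇒ [1, 39, 47, 86, 113, 208, 224]
  JekX GCAC/2: at [15, 30, 71, 104, 121, 160, 202] ⇒ [17, 32, 73, 106, 123, 162, 204]
  LmaV TCGC/3: at [11, 28, 59, 67, 119, 145, 217] ⇒ [14, 31, 62, 70, 122, 148, 220]
  FykX CTAG/3: at [164, 186, 233] ⇒ [167, 189, 236]

Pooled cuts: [1, 14, 17, 31, 32, 39, 47, 62, 70, 73, 80, 86, 106, 113, 122, 123, 129, 140, 148, 152, 162, 167, 177, 189, 204, 208, 220, 224, 236]

Fragments:
  [0,1): 1 bp
  [1,14): 13 bp
  [14,17): 3 bp
  [17,31): 14 bp
  [31,32): 1 bp
  [32,39): 7 bp
  [39,47): 8 bp
  [47,62): 15 bp
  [62,70): 8 bp
  [70,73): 3 bp
  [73,80): 7 bp
  [80,86): 6 bp
  [86,106): 20 bp
  [106,113): 7 bp
  [113,122): 9 bp
  [122,123): 1 bp
  [123,129): 6 bp
  [129,140): 11 bp
  [140,148): 8 bp
  [148,152): 4 bp
  [152,162): 10 bp
  [162,167): 5 bp
  [167,177): 10 bp
  [177,189): 12 bp
  [189,204): 15 bp
  [204,208): 4 bp
  [208,220): 12 bp
  [220,224): 4 bp
  [224,236): 12 bp
  [236,239): 3 bp

[1,1,1,3,3,3,4,4,4,5,6,6,7,7,7,8,8,8,9,10,10,11,12,12,12,13,14,15,15,20]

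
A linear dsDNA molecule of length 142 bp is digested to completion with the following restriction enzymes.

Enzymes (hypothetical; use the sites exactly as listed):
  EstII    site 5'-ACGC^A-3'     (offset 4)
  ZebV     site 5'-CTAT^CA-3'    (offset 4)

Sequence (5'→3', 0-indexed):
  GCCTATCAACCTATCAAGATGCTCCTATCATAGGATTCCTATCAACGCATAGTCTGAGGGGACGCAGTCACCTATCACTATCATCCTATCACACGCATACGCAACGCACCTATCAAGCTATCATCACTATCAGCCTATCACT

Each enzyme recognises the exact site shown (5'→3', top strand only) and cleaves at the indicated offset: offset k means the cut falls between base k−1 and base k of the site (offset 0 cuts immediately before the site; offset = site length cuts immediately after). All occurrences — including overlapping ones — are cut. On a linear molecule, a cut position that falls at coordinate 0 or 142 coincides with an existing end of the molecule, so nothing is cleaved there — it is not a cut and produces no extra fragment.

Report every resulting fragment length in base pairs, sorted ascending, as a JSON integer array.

[4,5,6,6,6,6,6,7,8,8,8,8,9,10,14,14,17]

Site scan:
  EstII ACGCA/4: at [44, 61, 92, 98, 103] ⇒ [48, 65, 96, 102, 107]
  ZebV CTATCA/4: at [2, 10, 24, 38, 71, 77, 85, 109, 117, 126, 134] ⇒ [6, 14, 28, 42, 75, 81, 89, 113, 121, 130, 138]

Pooled cuts: [6, 14, 28, 42, 48, 65, 75, 81, 89, 96, 102, 107, 113, 121, 130, 138]

Fragments:
  [0,6): 6 bp
  [6,14): 8 bp
  [14,28): 14 bp
  [28,42): 14 bp
  [42,48): 6 bp
  [48,65): 17 bp
  [65,75): 10 bp
  [75,81): 6 bp
  [81,89): 8 bp
  [89,96): 7 bp
  [96,102): 6 bp
  [102,107): 5 bp
  [107,113): 6 bp
  [113,121): 8 bp
  [121,130): 9 bp
  [130,138): 8 bp
  [138,142): 4 bp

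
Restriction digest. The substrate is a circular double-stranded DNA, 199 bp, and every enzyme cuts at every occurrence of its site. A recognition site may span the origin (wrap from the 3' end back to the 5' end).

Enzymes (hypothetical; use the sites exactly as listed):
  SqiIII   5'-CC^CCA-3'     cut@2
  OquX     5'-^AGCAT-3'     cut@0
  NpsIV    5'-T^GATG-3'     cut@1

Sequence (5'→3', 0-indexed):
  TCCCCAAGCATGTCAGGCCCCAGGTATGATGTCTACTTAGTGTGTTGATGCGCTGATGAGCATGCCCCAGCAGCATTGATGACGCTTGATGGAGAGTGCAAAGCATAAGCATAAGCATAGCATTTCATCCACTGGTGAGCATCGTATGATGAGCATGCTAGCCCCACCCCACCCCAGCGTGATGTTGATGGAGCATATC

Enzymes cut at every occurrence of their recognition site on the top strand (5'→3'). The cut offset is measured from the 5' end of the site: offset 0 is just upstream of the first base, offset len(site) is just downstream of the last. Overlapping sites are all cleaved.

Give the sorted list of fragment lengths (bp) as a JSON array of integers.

[3,4,4,5,5,5,5,5,6,6,6,6,7,8,8,8,10,10,11,12,13,14,19,19]

Scan for sites:
  SqiIII (CCCCA, off=2): starts [1, 17, 64, 161, 166, 171] → cuts [3, 19, 66, 163, 168, 173]
  OquX (AGCAT, off=0): starts [6, 58, 71, 101, 107, 113, 118, 137, 151, 191] → cuts [6, 58, 71, 101, 107, 113, 118, 137, 151, 191]
  NpsIV (TGATG, off=1): starts [26, 45, 53, 76, 86, 146, 179, 185] → cuts [27, 46, 54, 77, 87, 147, 180, 186]

Pooled cuts: [3, 6, 19, 27, 46, 54, 58, 66, 71, 77, 87, 101, 107, 113, 118, 137, 147, 151, 163, 168, 173, 180, 186, 191]

Fragment lengths:
  3→6: 3 bp
  6→19: 13 bp
  19→27: 8 bp
  27→46: 19 bp
  46→54: 8 bp
  54→58: 4 bp
  58→66: 8 bp
  66→71: 5 bp
  71→77: 6 bp
  77→87: 10 bp
  87→101: 14 bp
  101→107: 6 bp
  107→113: 6 bp
  113→118: 5 bp
  118→137: 19 bp
  137→147: 10 bp
  147→151: 4 bp
  151→163: 12 bp
  163→168: 5 bp
  168→173: 5 bp
  173→180: 7 bp
  180→186: 6 bp
  186→191: 5 bp
  191→3 (wrap): 199-191+3 = 11 bp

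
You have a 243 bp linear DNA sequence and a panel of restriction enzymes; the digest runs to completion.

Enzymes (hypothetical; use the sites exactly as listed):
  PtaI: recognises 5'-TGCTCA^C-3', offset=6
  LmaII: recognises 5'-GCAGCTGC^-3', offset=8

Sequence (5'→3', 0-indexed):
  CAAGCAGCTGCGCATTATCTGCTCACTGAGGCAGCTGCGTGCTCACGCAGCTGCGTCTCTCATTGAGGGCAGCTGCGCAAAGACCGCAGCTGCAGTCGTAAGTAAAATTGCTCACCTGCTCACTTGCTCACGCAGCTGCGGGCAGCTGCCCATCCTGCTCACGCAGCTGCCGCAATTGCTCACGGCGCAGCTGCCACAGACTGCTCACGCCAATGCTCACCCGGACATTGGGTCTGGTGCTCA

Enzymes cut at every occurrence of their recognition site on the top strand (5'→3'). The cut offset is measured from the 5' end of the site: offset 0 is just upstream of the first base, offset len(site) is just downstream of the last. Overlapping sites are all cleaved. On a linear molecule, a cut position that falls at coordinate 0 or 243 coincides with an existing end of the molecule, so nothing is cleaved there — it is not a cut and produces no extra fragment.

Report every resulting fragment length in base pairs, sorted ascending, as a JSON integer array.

Site scan:
  PtaI TGCTCAC/6: at [19, 39, 108, 116, 124, 155, 176, 201, 213] ⇒ [25, 45, 114, 122, 130, 161, 182, 207, 219]
  LmaII GCAGCTGC/8: at [3, 30, 46, 68, 85, 131, 141, 162, 186] ⇒ [11, 38, 54, 76, 93, 139, 149, 170, 194]

All cut coordinates (distinct, sorted): [11, 25, 38, 45, 54, 76, 93, 114, 122, 130, 139, 149, 161, 170, 182, 194, 207, 219]

Fragment lengths:
  [0,11): 11 bp
  [11,25): 14 bp
  [25,38): 13 bp
  [38,45): 7 bp
  [45,54): 9 bp
  [54,76): 22 bp
  [76,93): 17 bp
  [93,114): 21 bp
  [114,122): 8 bp
  [122,130): 8 bp
  [130,139): 9 bp
  [139,149): 10 bp
  [149,161): 12 bp
  [161,170): 9 bp
  [170,182): 12 bp
  [182,194): 12 bp
  [194,207): 13 bp
  [207,219): 12 bp
  [219,243): 24 bp

[7,8,8,9,9,9,10,11,12,12,12,12,13,13,14,17,21,22,24]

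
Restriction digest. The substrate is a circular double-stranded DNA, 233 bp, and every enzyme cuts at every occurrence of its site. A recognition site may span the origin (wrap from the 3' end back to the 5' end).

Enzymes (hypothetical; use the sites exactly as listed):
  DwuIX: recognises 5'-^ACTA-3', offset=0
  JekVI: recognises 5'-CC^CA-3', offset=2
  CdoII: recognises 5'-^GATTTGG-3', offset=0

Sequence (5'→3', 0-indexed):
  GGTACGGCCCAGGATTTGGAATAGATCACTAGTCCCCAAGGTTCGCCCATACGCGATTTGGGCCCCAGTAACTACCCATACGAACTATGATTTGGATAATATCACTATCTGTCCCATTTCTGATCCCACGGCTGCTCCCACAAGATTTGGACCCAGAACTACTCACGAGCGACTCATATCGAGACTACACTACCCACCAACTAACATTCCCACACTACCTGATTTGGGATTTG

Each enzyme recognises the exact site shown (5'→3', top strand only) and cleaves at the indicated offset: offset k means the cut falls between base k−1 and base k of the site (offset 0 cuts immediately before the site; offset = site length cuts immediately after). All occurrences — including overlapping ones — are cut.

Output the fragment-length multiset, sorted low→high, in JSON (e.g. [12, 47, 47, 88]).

[3,3,4,5,5,5,5,5,6,6,7,7,7,7,9,10,11,11,11,11,12,12,15,15,15,26]

Per-enzyme occurrences:
  DwuIX (ACTA, off=0): starts [27, 70, 83, 103, 157, 183, 188, 199, 213] → cuts [27, 70, 83, 103, 157, 183, 188, 199, 213]
  JekVI (CCCA, off=2): starts [7, 34, 45, 63, 74, 112, 124, 136, 151, 192, 208] → cuts [9, 36, 47, 65, 76, 114, 126, 138, 153, 194, 210]
  CdoII (GATTTGG, off=0): starts [12, 54, 88, 143, 220, 227] → cuts [12, 54, 88, 143, 220, 227]

Pooled cuts: [9, 12, 27, 36, 47, 54, 65, 70, 76, 83, 88, 103, 114, 126, 138, 143, 153, 157, 183, 188, 194, 199, 210, 213, 220, 227]

Fragment lengths:
  9→12: 3 bp
  12→27: 15 bp
  27→36: 9 bp
  36→47: 11 bp
  47→54: 7 bp
  54→65: 11 bp
  65→70: 5 bp
  70→76: 6 bp
  76→83: 7 bp
  83→88: 5 bp
  88→103: 15 bp
  103→114: 11 bp
  114→126: 12 bp
  126→138: 12 bp
  138→143: 5 bp
  143→153: 10 bp
  153→157: 4 bp
  157→183: 26 bp
  183→188: 5 bp
  188→194: 6 bp
  194→199: 5 bp
  199→210: 11 bp
  210→213: 3 bp
  213→220: 7 bp
  220→227: 7 bp
  227→9 (wrap): 233-227+9 = 15 bp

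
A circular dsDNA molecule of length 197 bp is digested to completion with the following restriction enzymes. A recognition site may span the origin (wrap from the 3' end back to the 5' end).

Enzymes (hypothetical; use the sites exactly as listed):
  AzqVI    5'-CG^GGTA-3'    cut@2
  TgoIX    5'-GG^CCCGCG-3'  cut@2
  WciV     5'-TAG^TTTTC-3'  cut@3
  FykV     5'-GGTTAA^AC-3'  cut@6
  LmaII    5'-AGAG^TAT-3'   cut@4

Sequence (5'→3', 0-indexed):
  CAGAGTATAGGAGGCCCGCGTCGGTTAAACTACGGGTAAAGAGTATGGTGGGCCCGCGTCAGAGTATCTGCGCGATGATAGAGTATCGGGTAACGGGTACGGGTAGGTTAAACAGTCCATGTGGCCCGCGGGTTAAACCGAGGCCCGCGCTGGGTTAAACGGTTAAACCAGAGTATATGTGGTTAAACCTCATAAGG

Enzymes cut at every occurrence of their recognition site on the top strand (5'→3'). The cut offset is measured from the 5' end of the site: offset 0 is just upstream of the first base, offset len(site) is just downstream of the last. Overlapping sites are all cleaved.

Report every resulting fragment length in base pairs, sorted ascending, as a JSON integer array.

Per-enzyme occurrences:
  AzqVI CGGGTA/2: at [32, 86, 93, 99] ⇒ [34, 88, 95, 101]
  TgoIX GGCCCGCG/2: at [12, 50, 122, 141] ⇒ [14, 52, 124, 143]
  WciV (TAGTTTTC, off=3): no sites
  FykV GGTTAAAC/6: at [22, 105, 130, 152, 160, 180] ⇒ [28, 111, 136, 158, 166, 186]
  LmaII AGAGTAT/4: at [1, 39, 60, 79, 169] ⇒ [5, 43, 64, 83, 173]

Pooled cuts: [5, 14, 28, 34, 43, 52, 64, 83, 88, 95, 101, 111, 124, 136, 143, 158, 166, 173, 186]

Fragment lengths:
  5→14: 9 bp
  14→28: 14 bp
  28→34: 6 bp
  34→43: 9 bp
  43→52: 9 bp
  52→64: 12 bp
  64→83: 19 bp
  83→88: 5 bp
  88→95: 7 bp
  95→101: 6 bp
  101→111: 10 bp
  111→124: 13 bp
  124→136: 12 bp
  136→143: 7 bp
  143→158: 15 bp
  158→166: 8 bp
  166→173: 7 bp
  173→186: 13 bp
  186→5 (wrap): 197-186+5 = 16 bp

[5,6,6,7,7,7,8,9,9,9,10,12,12,13,13,14,15,16,19]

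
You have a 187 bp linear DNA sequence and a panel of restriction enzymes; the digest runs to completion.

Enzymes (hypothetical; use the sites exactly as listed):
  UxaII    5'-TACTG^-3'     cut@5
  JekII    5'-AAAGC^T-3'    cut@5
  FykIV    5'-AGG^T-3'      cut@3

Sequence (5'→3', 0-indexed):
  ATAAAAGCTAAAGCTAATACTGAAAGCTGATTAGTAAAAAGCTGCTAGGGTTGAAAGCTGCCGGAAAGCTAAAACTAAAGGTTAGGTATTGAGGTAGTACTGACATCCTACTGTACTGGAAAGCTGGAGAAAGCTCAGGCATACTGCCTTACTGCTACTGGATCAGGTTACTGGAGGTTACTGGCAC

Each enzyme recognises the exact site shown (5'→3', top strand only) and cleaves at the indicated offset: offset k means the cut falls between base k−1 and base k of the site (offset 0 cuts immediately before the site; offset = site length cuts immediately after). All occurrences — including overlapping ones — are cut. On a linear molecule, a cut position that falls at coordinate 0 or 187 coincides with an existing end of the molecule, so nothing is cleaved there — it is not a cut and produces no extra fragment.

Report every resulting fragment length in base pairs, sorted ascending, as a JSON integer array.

[4,4,5,5,5,6,6,6,6,6,7,8,8,8,8,8,10,11,11,12,12,15,16]

Per-enzyme occurrences:
  UxaII TACTG/5: at [17, 97, 108, 113, 141, 149, 155, 168, 178] ⇒ [22, 102, 113, 118, 146, 154, 160, 173, 183]
  JekII AAAGCT/5: at [3, 9, 22, 37, 53, 64, 119, 129] ⇒ [8, 14, 27, 42, 58, 69, 124, 134]
  FykIV AGGT/3: at [78, 83, 91, 164, 174] ⇒ [81, 86, 94, 167, 177]

All cut coordinates (distinct, sorted): [8, 14, 22, 27, 42, 58, 69, 81, 86, 94, 102, 113, 118, 124, 134, 146, 154, 160, 167, 173, 177, 183]

Fragment lengths:
  [0,8): 8 bp
  [8,14): 6 bp
  [14,22): 8 bp
  [22,27): 5 bp
  [27,42): 15 bp
  [42,58): 16 bp
  [58,69): 11 bp
  [69,81): 12 bp
  [81,86): 5 bp
  [86,94): 8 bp
  [94,102): 8 bp
  [102,113): 11 bp
  [113,118): 5 bp
  [118,124): 6 bp
  [124,134): 10 bp
  [134,146): 12 bp
  [146,154): 8 bp
  [154,160): 6 bp
  [160,167): 7 bp
  [167,173): 6 bp
  [173,177): 4 bp
  [177,183): 6 bp
  [183,187): 4 bp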